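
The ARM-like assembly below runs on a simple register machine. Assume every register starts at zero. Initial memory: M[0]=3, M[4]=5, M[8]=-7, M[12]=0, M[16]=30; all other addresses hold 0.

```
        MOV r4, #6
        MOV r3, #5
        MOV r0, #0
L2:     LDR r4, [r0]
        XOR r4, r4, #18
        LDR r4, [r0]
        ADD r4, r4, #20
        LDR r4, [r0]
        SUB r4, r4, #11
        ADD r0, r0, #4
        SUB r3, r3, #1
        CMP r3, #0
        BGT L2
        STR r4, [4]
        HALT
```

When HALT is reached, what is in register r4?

r4=6
r3=5
r0=0
r4=M[0]=3
r4=3^18=17
r4=M[0]=3
r4=3+20=23
r4=M[0]=3
r4=3-11=-8
r0=0+4=4
r3=5-1=4
CMP r3, #0  (cmp 4,0)
BGT L2: taken
r4=M[4]=5
r4=5^18=23
r4=M[4]=5
r4=5+20=25
r4=M[4]=5
r4=5-11=-6
r0=4+4=8
r3=4-1=3
CMP r3, #0  (cmp 3,0)
BGT L2: taken
r4=M[8]=-7
r4=(-7)^18=-21
r4=M[8]=-7
r4=(-7)+20=13
r4=M[8]=-7
r4=(-7)-11=-18
r0=8+4=12
r3=3-1=2
CMP r3, #0  (cmp 2,0)
BGT L2: taken
r4=M[12]=0
r4=0^18=18
r4=M[12]=0
r4=0+20=20
r4=M[12]=0
r4=0-11=-11
r0=12+4=16
r3=2-1=1
CMP r3, #0  (cmp 1,0)
BGT L2: taken
r4=M[16]=30
r4=30^18=12
r4=M[16]=30
r4=30+20=50
r4=M[16]=30
r4=30-11=19
r0=16+4=20
r3=1-1=0
CMP r3, #0  (cmp 0,0)
BGT L2: not taken
STR r4, [4] → M[4]=19
halt.

19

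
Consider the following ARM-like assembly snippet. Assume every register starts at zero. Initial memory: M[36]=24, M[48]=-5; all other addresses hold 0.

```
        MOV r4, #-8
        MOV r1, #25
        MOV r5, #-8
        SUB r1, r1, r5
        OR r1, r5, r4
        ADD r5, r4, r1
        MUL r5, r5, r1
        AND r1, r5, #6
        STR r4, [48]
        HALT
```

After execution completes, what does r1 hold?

after MOV r4, #-8: r4=-8
after MOV r1, #25: r1=25
after MOV r5, #-8: r5=-8
after SUB r1, r1, r5: r1=25-(-8)=33
after OR r1, r5, r4: r1=(-8)|(-8)=-8
after ADD r5, r4, r1: r5=(-8)+(-8)=-16
after MUL r5, r5, r1: r5=(-16)*(-8)=128
after AND r1, r5, #6: r1=128&6=0
STR r4, [48] → M[48]=-8
halt.

0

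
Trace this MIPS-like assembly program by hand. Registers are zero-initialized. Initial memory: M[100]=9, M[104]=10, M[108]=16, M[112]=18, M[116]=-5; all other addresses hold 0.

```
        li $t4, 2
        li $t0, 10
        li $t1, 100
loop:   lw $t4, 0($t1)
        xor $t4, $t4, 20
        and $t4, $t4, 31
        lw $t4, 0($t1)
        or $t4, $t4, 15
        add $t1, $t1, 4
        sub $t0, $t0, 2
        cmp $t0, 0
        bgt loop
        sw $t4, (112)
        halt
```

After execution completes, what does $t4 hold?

after li $t4, 2: $t4=2
after li $t0, 10: $t0=10
after li $t1, 100: $t1=100
after lw $t4, 0($t1): $t4=M[100]=9
after xor $t4, $t4, 20: $t4=9^20=29
after and $t4, $t4, 31: $t4=29&31=29
after lw $t4, 0($t1): $t4=M[100]=9
after or $t4, $t4, 15: $t4=9|15=15
after add $t1, $t1, 4: $t1=100+4=104
after sub $t0, $t0, 2: $t0=10-2=8
cmp $t0, 0  (cmp 8,0)
bgt loop: taken
after lw $t4, 0($t1): $t4=M[104]=10
after xor $t4, $t4, 20: $t4=10^20=30
after and $t4, $t4, 31: $t4=30&31=30
after lw $t4, 0($t1): $t4=M[104]=10
after or $t4, $t4, 15: $t4=10|15=15
after add $t1, $t1, 4: $t1=104+4=108
after sub $t0, $t0, 2: $t0=8-2=6
cmp $t0, 0  (cmp 6,0)
bgt loop: taken
after lw $t4, 0($t1): $t4=M[108]=16
after xor $t4, $t4, 20: $t4=16^20=4
after and $t4, $t4, 31: $t4=4&31=4
after lw $t4, 0($t1): $t4=M[108]=16
after or $t4, $t4, 15: $t4=16|15=31
after add $t1, $t1, 4: $t1=108+4=112
after sub $t0, $t0, 2: $t0=6-2=4
cmp $t0, 0  (cmp 4,0)
bgt loop: taken
after lw $t4, 0($t1): $t4=M[112]=18
after xor $t4, $t4, 20: $t4=18^20=6
after and $t4, $t4, 31: $t4=6&31=6
after lw $t4, 0($t1): $t4=M[112]=18
after or $t4, $t4, 15: $t4=18|15=31
after add $t1, $t1, 4: $t1=112+4=116
after sub $t0, $t0, 2: $t0=4-2=2
cmp $t0, 0  (cmp 2,0)
bgt loop: taken
after lw $t4, 0($t1): $t4=M[116]=-5
after xor $t4, $t4, 20: $t4=(-5)^20=-17
after and $t4, $t4, 31: $t4=(-17)&31=15
after lw $t4, 0($t1): $t4=M[116]=-5
after or $t4, $t4, 15: $t4=(-5)|15=-1
after add $t1, $t1, 4: $t1=116+4=120
after sub $t0, $t0, 2: $t0=2-2=0
cmp $t0, 0  (cmp 0,0)
bgt loop: not taken
sw $t4, (112) → M[112]=-1
halt.

-1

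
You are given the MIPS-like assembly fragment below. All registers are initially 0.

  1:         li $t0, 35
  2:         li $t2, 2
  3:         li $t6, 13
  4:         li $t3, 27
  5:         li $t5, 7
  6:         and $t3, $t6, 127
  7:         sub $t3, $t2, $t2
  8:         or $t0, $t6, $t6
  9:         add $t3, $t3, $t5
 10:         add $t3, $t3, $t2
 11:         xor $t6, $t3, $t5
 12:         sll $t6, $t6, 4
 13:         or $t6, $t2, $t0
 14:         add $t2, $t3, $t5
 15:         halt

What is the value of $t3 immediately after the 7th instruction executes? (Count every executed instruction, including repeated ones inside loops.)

0

$t0=35
$t2=2
$t6=13
$t3=27
$t5=7
$t3=13&127=13
$t3=2-2=0
After step 7: $t3 = 0.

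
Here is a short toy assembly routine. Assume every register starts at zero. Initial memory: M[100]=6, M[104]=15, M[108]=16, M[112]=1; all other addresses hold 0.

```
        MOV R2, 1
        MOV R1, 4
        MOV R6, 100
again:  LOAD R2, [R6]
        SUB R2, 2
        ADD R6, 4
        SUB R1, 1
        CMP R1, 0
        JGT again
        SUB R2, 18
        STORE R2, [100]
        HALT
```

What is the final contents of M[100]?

MOV R2, 1 → R2=1
MOV R1, 4 → R1=4
MOV R6, 100 → R6=100
LOAD R2, [R6] → R2=M[100]=6
SUB R2, 2 → R2=6-2=4
ADD R6, 4 → R6=100+4=104
SUB R1, 1 → R1=4-1=3
CMP R1, 0  (cmp 3,0)
JGT again: taken
LOAD R2, [R6] → R2=M[104]=15
SUB R2, 2 → R2=15-2=13
ADD R6, 4 → R6=104+4=108
SUB R1, 1 → R1=3-1=2
CMP R1, 0  (cmp 2,0)
JGT again: taken
LOAD R2, [R6] → R2=M[108]=16
SUB R2, 2 → R2=16-2=14
ADD R6, 4 → R6=108+4=112
SUB R1, 1 → R1=2-1=1
CMP R1, 0  (cmp 1,0)
JGT again: taken
LOAD R2, [R6] → R2=M[112]=1
SUB R2, 2 → R2=1-2=-1
ADD R6, 4 → R6=112+4=116
SUB R1, 1 → R1=1-1=0
CMP R1, 0  (cmp 0,0)
JGT again: not taken
SUB R2, 18 → R2=(-1)-18=-19
STORE R2, [100] → M[100]=-19
halt.

-19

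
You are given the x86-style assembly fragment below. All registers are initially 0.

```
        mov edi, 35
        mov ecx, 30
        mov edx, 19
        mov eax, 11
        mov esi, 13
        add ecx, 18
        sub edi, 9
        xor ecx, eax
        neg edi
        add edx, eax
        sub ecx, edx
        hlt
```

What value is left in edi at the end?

-26

mov edi, 35 → edi=35
mov ecx, 30 → ecx=30
mov edx, 19 → edx=19
mov eax, 11 → eax=11
mov esi, 13 → esi=13
add ecx, 18 → ecx=30+18=48
sub edi, 9 → edi=35-9=26
xor ecx, eax → ecx=48^11=59
neg edi → edi=-(26)=-26
add edx, eax → edx=19+11=30
sub ecx, edx → ecx=59-30=29
halt.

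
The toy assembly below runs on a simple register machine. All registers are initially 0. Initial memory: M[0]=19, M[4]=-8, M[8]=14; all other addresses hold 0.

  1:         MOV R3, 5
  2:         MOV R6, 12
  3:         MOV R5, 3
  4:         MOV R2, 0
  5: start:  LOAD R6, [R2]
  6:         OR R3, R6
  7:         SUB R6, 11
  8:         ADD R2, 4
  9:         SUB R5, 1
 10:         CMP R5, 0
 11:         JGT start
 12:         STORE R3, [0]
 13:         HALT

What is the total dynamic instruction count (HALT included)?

27

MOV R3, 5 → R3=5
MOV R6, 12 → R6=12
MOV R5, 3 → R5=3
MOV R2, 0 → R2=0
LOAD R6, [R2] → R6=M[0]=19
OR R3, R6 → R3=5|19=23
SUB R6, 11 → R6=19-11=8
ADD R2, 4 → R2=0+4=4
SUB R5, 1 → R5=3-1=2
CMP R5, 0  (cmp 2,0)
JGT start: taken
LOAD R6, [R2] → R6=M[4]=-8
OR R3, R6 → R3=23|(-8)=-1
SUB R6, 11 → R6=(-8)-11=-19
ADD R2, 4 → R2=4+4=8
SUB R5, 1 → R5=2-1=1
CMP R5, 0  (cmp 1,0)
JGT start: taken
LOAD R6, [R2] → R6=M[8]=14
OR R3, R6 → R3=(-1)|14=-1
SUB R6, 11 → R6=14-11=3
ADD R2, 4 → R2=8+4=12
SUB R5, 1 → R5=1-1=0
CMP R5, 0  (cmp 0,0)
JGT start: not taken
STORE R3, [0] → M[0]=-1
halt.
Total executed instructions: 27.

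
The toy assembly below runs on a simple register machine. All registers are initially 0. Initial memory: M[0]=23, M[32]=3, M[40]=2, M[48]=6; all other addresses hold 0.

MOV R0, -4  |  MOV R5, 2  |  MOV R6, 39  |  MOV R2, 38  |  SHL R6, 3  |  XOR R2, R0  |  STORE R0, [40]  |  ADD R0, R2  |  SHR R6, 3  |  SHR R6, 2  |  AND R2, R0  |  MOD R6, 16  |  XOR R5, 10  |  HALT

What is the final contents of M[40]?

-4

MOV R0, -4 → R0=-4
MOV R5, 2 → R5=2
MOV R6, 39 → R6=39
MOV R2, 38 → R2=38
SHL R6, 3 → R6=39<<3=312
XOR R2, R0 → R2=38^(-4)=-38
STORE R0, [40] → M[40]=-4
ADD R0, R2 → R0=(-4)+(-38)=-42
SHR R6, 3 → R6=312>>3=39
SHR R6, 2 → R6=39>>2=9
AND R2, R0 → R2=(-38)&(-42)=-46
MOD R6, 16 → R6=9%16=9
XOR R5, 10 → R5=2^10=8
halt.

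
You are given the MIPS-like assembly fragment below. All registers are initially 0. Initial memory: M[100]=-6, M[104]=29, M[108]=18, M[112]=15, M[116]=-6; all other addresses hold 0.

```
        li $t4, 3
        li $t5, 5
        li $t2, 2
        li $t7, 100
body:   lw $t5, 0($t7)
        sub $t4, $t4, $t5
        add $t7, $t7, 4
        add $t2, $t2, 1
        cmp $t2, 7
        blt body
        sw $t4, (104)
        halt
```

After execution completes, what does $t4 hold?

-47

$t4=3
$t5=5
$t2=2
$t7=100
$t5=M[100]=-6
$t4=3-(-6)=9
$t7=100+4=104
$t2=2+1=3
cmp $t2, 7  (cmp 3,7)
blt body: taken
$t5=M[104]=29
$t4=9-29=-20
$t7=104+4=108
$t2=3+1=4
cmp $t2, 7  (cmp 4,7)
blt body: taken
$t5=M[108]=18
$t4=(-20)-18=-38
$t7=108+4=112
$t2=4+1=5
cmp $t2, 7  (cmp 5,7)
blt body: taken
$t5=M[112]=15
$t4=(-38)-15=-53
$t7=112+4=116
$t2=5+1=6
cmp $t2, 7  (cmp 6,7)
blt body: taken
$t5=M[116]=-6
$t4=(-53)-(-6)=-47
$t7=116+4=120
$t2=6+1=7
cmp $t2, 7  (cmp 7,7)
blt body: not taken
sw $t4, (104) → M[104]=-47
halt.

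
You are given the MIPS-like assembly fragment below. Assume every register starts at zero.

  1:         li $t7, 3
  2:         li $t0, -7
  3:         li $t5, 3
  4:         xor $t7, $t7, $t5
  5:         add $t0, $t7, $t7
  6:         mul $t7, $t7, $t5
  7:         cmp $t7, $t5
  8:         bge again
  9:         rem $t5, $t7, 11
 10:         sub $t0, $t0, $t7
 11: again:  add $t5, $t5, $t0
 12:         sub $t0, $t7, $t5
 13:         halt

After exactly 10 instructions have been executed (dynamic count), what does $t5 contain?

0

li $t7, 3 → $t7=3
li $t0, -7 → $t0=-7
li $t5, 3 → $t5=3
xor $t7, $t7, $t5 → $t7=3^3=0
add $t0, $t7, $t7 → $t0=0+0=0
mul $t7, $t7, $t5 → $t7=0*3=0
cmp $t7, $t5  (cmp 0,3)
bge again: not taken
rem $t5, $t7, 11 → $t5=0%11=0
sub $t0, $t0, $t7 → $t0=0-0=0
After step 10: $t5 = 0.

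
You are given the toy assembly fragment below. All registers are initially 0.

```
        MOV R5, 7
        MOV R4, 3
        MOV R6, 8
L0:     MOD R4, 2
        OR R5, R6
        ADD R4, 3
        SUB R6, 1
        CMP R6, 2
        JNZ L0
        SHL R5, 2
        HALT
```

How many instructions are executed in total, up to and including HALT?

R5=7
R4=3
R6=8
R4=3%2=1
R5=7|8=15
R4=1+3=4
R6=8-1=7
CMP R6, 2  (cmp 7,2)
JNZ L0: taken
R4=4%2=0
R5=15|7=15
R4=0+3=3
R6=7-1=6
CMP R6, 2  (cmp 6,2)
JNZ L0: taken
R4=3%2=1
R5=15|6=15
R4=1+3=4
R6=6-1=5
CMP R6, 2  (cmp 5,2)
JNZ L0: taken
R4=4%2=0
R5=15|5=15
R4=0+3=3
R6=5-1=4
CMP R6, 2  (cmp 4,2)
JNZ L0: taken
R4=3%2=1
R5=15|4=15
R4=1+3=4
R6=4-1=3
CMP R6, 2  (cmp 3,2)
JNZ L0: taken
R4=4%2=0
R5=15|3=15
R4=0+3=3
R6=3-1=2
CMP R6, 2  (cmp 2,2)
JNZ L0: not taken
R5=15<<2=60
halt.
Total executed instructions: 41.

41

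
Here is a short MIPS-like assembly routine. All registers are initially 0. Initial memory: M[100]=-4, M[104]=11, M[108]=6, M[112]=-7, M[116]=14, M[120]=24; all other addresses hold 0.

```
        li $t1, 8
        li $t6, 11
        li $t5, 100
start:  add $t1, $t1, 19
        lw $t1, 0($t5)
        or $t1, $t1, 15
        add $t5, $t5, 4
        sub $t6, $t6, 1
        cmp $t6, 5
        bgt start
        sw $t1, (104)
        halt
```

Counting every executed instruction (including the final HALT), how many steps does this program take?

after li $t1, 8: $t1=8
after li $t6, 11: $t6=11
after li $t5, 100: $t5=100
after add $t1, $t1, 19: $t1=8+19=27
after lw $t1, 0($t5): $t1=M[100]=-4
after or $t1, $t1, 15: $t1=(-4)|15=-1
after add $t5, $t5, 4: $t5=100+4=104
after sub $t6, $t6, 1: $t6=11-1=10
cmp $t6, 5  (cmp 10,5)
bgt start: taken
after add $t1, $t1, 19: $t1=(-1)+19=18
after lw $t1, 0($t5): $t1=M[104]=11
after or $t1, $t1, 15: $t1=11|15=15
after add $t5, $t5, 4: $t5=104+4=108
after sub $t6, $t6, 1: $t6=10-1=9
cmp $t6, 5  (cmp 9,5)
bgt start: taken
after add $t1, $t1, 19: $t1=15+19=34
after lw $t1, 0($t5): $t1=M[108]=6
after or $t1, $t1, 15: $t1=6|15=15
after add $t5, $t5, 4: $t5=108+4=112
after sub $t6, $t6, 1: $t6=9-1=8
cmp $t6, 5  (cmp 8,5)
bgt start: taken
after add $t1, $t1, 19: $t1=15+19=34
after lw $t1, 0($t5): $t1=M[112]=-7
after or $t1, $t1, 15: $t1=(-7)|15=-1
after add $t5, $t5, 4: $t5=112+4=116
after sub $t6, $t6, 1: $t6=8-1=7
cmp $t6, 5  (cmp 7,5)
bgt start: taken
after add $t1, $t1, 19: $t1=(-1)+19=18
after lw $t1, 0($t5): $t1=M[116]=14
after or $t1, $t1, 15: $t1=14|15=15
after add $t5, $t5, 4: $t5=116+4=120
after sub $t6, $t6, 1: $t6=7-1=6
cmp $t6, 5  (cmp 6,5)
bgt start: taken
after add $t1, $t1, 19: $t1=15+19=34
after lw $t1, 0($t5): $t1=M[120]=24
after or $t1, $t1, 15: $t1=24|15=31
after add $t5, $t5, 4: $t5=120+4=124
after sub $t6, $t6, 1: $t6=6-1=5
cmp $t6, 5  (cmp 5,5)
bgt start: not taken
sw $t1, (104) → M[104]=31
halt.
Total executed instructions: 47.

47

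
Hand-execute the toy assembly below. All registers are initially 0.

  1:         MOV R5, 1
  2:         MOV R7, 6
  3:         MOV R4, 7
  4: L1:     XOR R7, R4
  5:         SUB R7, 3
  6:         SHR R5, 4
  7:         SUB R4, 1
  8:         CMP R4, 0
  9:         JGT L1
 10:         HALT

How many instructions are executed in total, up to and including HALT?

MOV R5, 1 → R5=1
MOV R7, 6 → R7=6
MOV R4, 7 → R4=7
XOR R7, R4 → R7=6^7=1
SUB R7, 3 → R7=1-3=-2
SHR R5, 4 → R5=1>>4=0
SUB R4, 1 → R4=7-1=6
CMP R4, 0  (cmp 6,0)
JGT L1: taken
XOR R7, R4 → R7=(-2)^6=-8
SUB R7, 3 → R7=(-8)-3=-11
SHR R5, 4 → R5=0>>4=0
SUB R4, 1 → R4=6-1=5
CMP R4, 0  (cmp 5,0)
JGT L1: taken
XOR R7, R4 → R7=(-11)^5=-16
SUB R7, 3 → R7=(-16)-3=-19
SHR R5, 4 → R5=0>>4=0
SUB R4, 1 → R4=5-1=4
CMP R4, 0  (cmp 4,0)
JGT L1: taken
XOR R7, R4 → R7=(-19)^4=-23
SUB R7, 3 → R7=(-23)-3=-26
SHR R5, 4 → R5=0>>4=0
SUB R4, 1 → R4=4-1=3
CMP R4, 0  (cmp 3,0)
JGT L1: taken
XOR R7, R4 → R7=(-26)^3=-27
SUB R7, 3 → R7=(-27)-3=-30
SHR R5, 4 → R5=0>>4=0
SUB R4, 1 → R4=3-1=2
CMP R4, 0  (cmp 2,0)
JGT L1: taken
XOR R7, R4 → R7=(-30)^2=-32
SUB R7, 3 → R7=(-32)-3=-35
SHR R5, 4 → R5=0>>4=0
SUB R4, 1 → R4=2-1=1
CMP R4, 0  (cmp 1,0)
JGT L1: taken
XOR R7, R4 → R7=(-35)^1=-36
SUB R7, 3 → R7=(-36)-3=-39
SHR R5, 4 → R5=0>>4=0
SUB R4, 1 → R4=1-1=0
CMP R4, 0  (cmp 0,0)
JGT L1: not taken
halt.
Total executed instructions: 46.

46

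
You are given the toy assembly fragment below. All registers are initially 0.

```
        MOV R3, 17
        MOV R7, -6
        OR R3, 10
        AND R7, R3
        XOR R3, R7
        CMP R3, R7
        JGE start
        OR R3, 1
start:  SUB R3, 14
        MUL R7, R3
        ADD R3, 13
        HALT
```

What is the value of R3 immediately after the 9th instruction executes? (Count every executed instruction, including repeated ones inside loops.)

R3=17
R7=-6
R3=17|10=27
R7=(-6)&27=26
R3=27^26=1
CMP R3, R7  (cmp 1,26)
JGE start: not taken
R3=1|1=1
R3=1-14=-13
After step 9: R3 = -13.

-13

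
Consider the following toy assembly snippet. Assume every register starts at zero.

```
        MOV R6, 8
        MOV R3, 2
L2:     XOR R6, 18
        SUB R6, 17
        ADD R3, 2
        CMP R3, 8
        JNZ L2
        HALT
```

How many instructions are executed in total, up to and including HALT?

18

after MOV R6, 8: R6=8
after MOV R3, 2: R3=2
after XOR R6, 18: R6=8^18=26
after SUB R6, 17: R6=26-17=9
after ADD R3, 2: R3=2+2=4
CMP R3, 8  (cmp 4,8)
JNZ L2: taken
after XOR R6, 18: R6=9^18=27
after SUB R6, 17: R6=27-17=10
after ADD R3, 2: R3=4+2=6
CMP R3, 8  (cmp 6,8)
JNZ L2: taken
after XOR R6, 18: R6=10^18=24
after SUB R6, 17: R6=24-17=7
after ADD R3, 2: R3=6+2=8
CMP R3, 8  (cmp 8,8)
JNZ L2: not taken
halt.
Total executed instructions: 18.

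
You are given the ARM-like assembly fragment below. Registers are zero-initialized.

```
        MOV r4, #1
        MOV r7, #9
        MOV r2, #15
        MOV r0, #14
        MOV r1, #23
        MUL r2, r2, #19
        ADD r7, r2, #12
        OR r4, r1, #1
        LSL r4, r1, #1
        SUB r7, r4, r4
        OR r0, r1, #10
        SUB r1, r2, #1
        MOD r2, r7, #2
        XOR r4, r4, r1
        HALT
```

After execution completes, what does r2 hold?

0

MOV r4, #1 → r4=1
MOV r7, #9 → r7=9
MOV r2, #15 → r2=15
MOV r0, #14 → r0=14
MOV r1, #23 → r1=23
MUL r2, r2, #19 → r2=15*19=285
ADD r7, r2, #12 → r7=285+12=297
OR r4, r1, #1 → r4=23|1=23
LSL r4, r1, #1 → r4=23<<1=46
SUB r7, r4, r4 → r7=46-46=0
OR r0, r1, #10 → r0=23|10=31
SUB r1, r2, #1 → r1=285-1=284
MOD r2, r7, #2 → r2=0%2=0
XOR r4, r4, r1 → r4=46^284=306
halt.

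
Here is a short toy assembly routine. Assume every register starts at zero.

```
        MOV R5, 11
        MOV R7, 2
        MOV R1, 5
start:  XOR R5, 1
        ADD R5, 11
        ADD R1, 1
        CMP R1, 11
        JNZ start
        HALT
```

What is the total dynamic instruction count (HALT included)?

34

MOV R5, 11 → R5=11
MOV R7, 2 → R7=2
MOV R1, 5 → R1=5
XOR R5, 1 → R5=11^1=10
ADD R5, 11 → R5=10+11=21
ADD R1, 1 → R1=5+1=6
CMP R1, 11  (cmp 6,11)
JNZ start: taken
XOR R5, 1 → R5=21^1=20
ADD R5, 11 → R5=20+11=31
ADD R1, 1 → R1=6+1=7
CMP R1, 11  (cmp 7,11)
JNZ start: taken
XOR R5, 1 → R5=31^1=30
ADD R5, 11 → R5=30+11=41
ADD R1, 1 → R1=7+1=8
CMP R1, 11  (cmp 8,11)
JNZ start: taken
XOR R5, 1 → R5=41^1=40
ADD R5, 11 → R5=40+11=51
ADD R1, 1 → R1=8+1=9
CMP R1, 11  (cmp 9,11)
JNZ start: taken
XOR R5, 1 → R5=51^1=50
ADD R5, 11 → R5=50+11=61
ADD R1, 1 → R1=9+1=10
CMP R1, 11  (cmp 10,11)
JNZ start: taken
XOR R5, 1 → R5=61^1=60
ADD R5, 11 → R5=60+11=71
ADD R1, 1 → R1=10+1=11
CMP R1, 11  (cmp 11,11)
JNZ start: not taken
halt.
Total executed instructions: 34.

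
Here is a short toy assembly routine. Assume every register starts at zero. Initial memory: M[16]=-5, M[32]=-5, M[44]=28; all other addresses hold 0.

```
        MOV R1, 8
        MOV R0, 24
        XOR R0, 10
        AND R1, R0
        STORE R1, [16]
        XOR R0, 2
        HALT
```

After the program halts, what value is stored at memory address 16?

after MOV R1, 8: R1=8
after MOV R0, 24: R0=24
after XOR R0, 10: R0=24^10=18
after AND R1, R0: R1=8&18=0
STORE R1, [16] → M[16]=0
after XOR R0, 2: R0=18^2=16
halt.

0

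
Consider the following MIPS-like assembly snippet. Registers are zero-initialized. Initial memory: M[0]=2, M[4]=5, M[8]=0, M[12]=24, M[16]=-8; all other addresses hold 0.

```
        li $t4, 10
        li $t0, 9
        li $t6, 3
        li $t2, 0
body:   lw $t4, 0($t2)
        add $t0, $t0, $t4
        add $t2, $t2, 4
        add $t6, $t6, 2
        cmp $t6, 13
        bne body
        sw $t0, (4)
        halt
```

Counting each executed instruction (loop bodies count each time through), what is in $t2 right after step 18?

8

$t4=10
$t0=9
$t6=3
$t2=0
$t4=M[0]=2
$t0=9+2=11
$t2=0+4=4
$t6=3+2=5
cmp $t6, 13  (cmp 5,13)
bne body: taken
$t4=M[4]=5
$t0=11+5=16
$t2=4+4=8
$t6=5+2=7
cmp $t6, 13  (cmp 7,13)
bne body: taken
$t4=M[8]=0
$t0=16+0=16
After step 18: $t2 = 8.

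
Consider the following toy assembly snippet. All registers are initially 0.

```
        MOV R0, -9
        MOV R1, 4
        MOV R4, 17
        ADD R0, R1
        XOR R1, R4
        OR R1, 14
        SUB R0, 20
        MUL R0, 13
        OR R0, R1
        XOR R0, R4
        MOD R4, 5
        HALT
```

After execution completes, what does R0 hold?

-338

R0=-9
R1=4
R4=17
R0=(-9)+4=-5
R1=4^17=21
R1=21|14=31
R0=(-5)-20=-25
R0=(-25)*13=-325
R0=(-325)|31=-321
R0=(-321)^17=-338
R4=17%5=2
halt.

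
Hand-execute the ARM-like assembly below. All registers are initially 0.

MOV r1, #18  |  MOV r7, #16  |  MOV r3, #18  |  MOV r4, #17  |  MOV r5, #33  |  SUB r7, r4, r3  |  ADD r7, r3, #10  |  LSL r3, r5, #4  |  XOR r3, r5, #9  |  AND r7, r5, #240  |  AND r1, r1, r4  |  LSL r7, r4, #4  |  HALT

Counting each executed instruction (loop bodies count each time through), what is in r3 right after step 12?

40

MOV r1, #18 → r1=18
MOV r7, #16 → r7=16
MOV r3, #18 → r3=18
MOV r4, #17 → r4=17
MOV r5, #33 → r5=33
SUB r7, r4, r3 → r7=17-18=-1
ADD r7, r3, #10 → r7=18+10=28
LSL r3, r5, #4 → r3=33<<4=528
XOR r3, r5, #9 → r3=33^9=40
AND r7, r5, #240 → r7=33&240=32
AND r1, r1, r4 → r1=18&17=16
LSL r7, r4, #4 → r7=17<<4=272
After step 12: r3 = 40.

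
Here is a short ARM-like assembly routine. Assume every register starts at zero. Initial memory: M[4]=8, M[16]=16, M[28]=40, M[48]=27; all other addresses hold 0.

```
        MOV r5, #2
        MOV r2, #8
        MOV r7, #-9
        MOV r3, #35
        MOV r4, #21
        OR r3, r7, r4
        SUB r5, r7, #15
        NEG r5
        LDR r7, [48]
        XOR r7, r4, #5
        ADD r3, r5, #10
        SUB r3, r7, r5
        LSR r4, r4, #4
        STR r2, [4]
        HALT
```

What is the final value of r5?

24

MOV r5, #2 → r5=2
MOV r2, #8 → r2=8
MOV r7, #-9 → r7=-9
MOV r3, #35 → r3=35
MOV r4, #21 → r4=21
OR r3, r7, r4 → r3=(-9)|21=-9
SUB r5, r7, #15 → r5=(-9)-15=-24
NEG r5 → r5=-(-24)=24
LDR r7, [48] → r7=M[48]=27
XOR r7, r4, #5 → r7=21^5=16
ADD r3, r5, #10 → r3=24+10=34
SUB r3, r7, r5 → r3=16-24=-8
LSR r4, r4, #4 → r4=21>>4=1
STR r2, [4] → M[4]=8
halt.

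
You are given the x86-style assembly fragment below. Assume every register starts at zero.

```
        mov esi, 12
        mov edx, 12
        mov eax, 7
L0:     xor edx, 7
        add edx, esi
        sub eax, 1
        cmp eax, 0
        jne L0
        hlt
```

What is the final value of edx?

after mov esi, 12: esi=12
after mov edx, 12: edx=12
after mov eax, 7: eax=7
after xor edx, 7: edx=12^7=11
after add edx, esi: edx=11+12=23
after sub eax, 1: eax=7-1=6
cmp eax, 0  (cmp 6,0)
jne L0: taken
after xor edx, 7: edx=23^7=16
after add edx, esi: edx=16+12=28
after sub eax, 1: eax=6-1=5
cmp eax, 0  (cmp 5,0)
jne L0: taken
after xor edx, 7: edx=28^7=27
after add edx, esi: edx=27+12=39
after sub eax, 1: eax=5-1=4
cmp eax, 0  (cmp 4,0)
jne L0: taken
after xor edx, 7: edx=39^7=32
after add edx, esi: edx=32+12=44
after sub eax, 1: eax=4-1=3
cmp eax, 0  (cmp 3,0)
jne L0: taken
after xor edx, 7: edx=44^7=43
after add edx, esi: edx=43+12=55
after sub eax, 1: eax=3-1=2
cmp eax, 0  (cmp 2,0)
jne L0: taken
after xor edx, 7: edx=55^7=48
after add edx, esi: edx=48+12=60
after sub eax, 1: eax=2-1=1
cmp eax, 0  (cmp 1,0)
jne L0: taken
after xor edx, 7: edx=60^7=59
after add edx, esi: edx=59+12=71
after sub eax, 1: eax=1-1=0
cmp eax, 0  (cmp 0,0)
jne L0: not taken
halt.

71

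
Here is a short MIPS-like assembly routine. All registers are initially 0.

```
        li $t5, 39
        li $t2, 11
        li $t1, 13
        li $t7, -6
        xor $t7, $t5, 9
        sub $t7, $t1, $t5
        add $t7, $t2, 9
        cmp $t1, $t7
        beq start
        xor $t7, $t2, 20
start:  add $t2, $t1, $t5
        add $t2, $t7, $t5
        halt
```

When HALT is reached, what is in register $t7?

31

after li $t5, 39: $t5=39
after li $t2, 11: $t2=11
after li $t1, 13: $t1=13
after li $t7, -6: $t7=-6
after xor $t7, $t5, 9: $t7=39^9=46
after sub $t7, $t1, $t5: $t7=13-39=-26
after add $t7, $t2, 9: $t7=11+9=20
cmp $t1, $t7  (cmp 13,20)
beq start: not taken
after xor $t7, $t2, 20: $t7=11^20=31
after add $t2, $t1, $t5: $t2=13+39=52
after add $t2, $t7, $t5: $t2=31+39=70
halt.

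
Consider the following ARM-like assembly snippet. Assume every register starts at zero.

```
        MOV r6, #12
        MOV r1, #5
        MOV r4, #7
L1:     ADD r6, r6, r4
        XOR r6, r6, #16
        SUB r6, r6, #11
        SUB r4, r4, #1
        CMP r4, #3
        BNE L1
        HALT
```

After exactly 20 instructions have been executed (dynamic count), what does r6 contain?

after MOV r6, #12: r6=12
after MOV r1, #5: r1=5
after MOV r4, #7: r4=7
after ADD r6, r6, r4: r6=12+7=19
after XOR r6, r6, #16: r6=19^16=3
after SUB r6, r6, #11: r6=3-11=-8
after SUB r4, r4, #1: r4=7-1=6
CMP r4, #3  (cmp 6,3)
BNE L1: taken
after ADD r6, r6, r4: r6=(-8)+6=-2
after XOR r6, r6, #16: r6=(-2)^16=-18
after SUB r6, r6, #11: r6=(-18)-11=-29
after SUB r4, r4, #1: r4=6-1=5
CMP r4, #3  (cmp 5,3)
BNE L1: taken
after ADD r6, r6, r4: r6=(-29)+5=-24
after XOR r6, r6, #16: r6=(-24)^16=-8
after SUB r6, r6, #11: r6=(-8)-11=-19
after SUB r4, r4, #1: r4=5-1=4
CMP r4, #3  (cmp 4,3)
After step 20: r6 = -19.

-19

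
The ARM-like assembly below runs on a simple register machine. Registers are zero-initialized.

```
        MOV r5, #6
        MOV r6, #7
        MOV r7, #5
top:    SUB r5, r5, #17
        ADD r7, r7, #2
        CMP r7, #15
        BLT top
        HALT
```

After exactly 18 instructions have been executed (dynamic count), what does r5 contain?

MOV r5, #6 → r5=6
MOV r6, #7 → r6=7
MOV r7, #5 → r7=5
SUB r5, r5, #17 → r5=6-17=-11
ADD r7, r7, #2 → r7=5+2=7
CMP r7, #15  (cmp 7,15)
BLT top: taken
SUB r5, r5, #17 → r5=(-11)-17=-28
ADD r7, r7, #2 → r7=7+2=9
CMP r7, #15  (cmp 9,15)
BLT top: taken
SUB r5, r5, #17 → r5=(-28)-17=-45
ADD r7, r7, #2 → r7=9+2=11
CMP r7, #15  (cmp 11,15)
BLT top: taken
SUB r5, r5, #17 → r5=(-45)-17=-62
ADD r7, r7, #2 → r7=11+2=13
CMP r7, #15  (cmp 13,15)
After step 18: r5 = -62.

-62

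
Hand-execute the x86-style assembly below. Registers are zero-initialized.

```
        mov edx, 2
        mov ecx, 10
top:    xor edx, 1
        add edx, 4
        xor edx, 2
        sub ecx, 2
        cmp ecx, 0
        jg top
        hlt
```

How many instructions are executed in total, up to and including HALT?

33

mov edx, 2 → edx=2
mov ecx, 10 → ecx=10
xor edx, 1 → edx=2^1=3
add edx, 4 → edx=3+4=7
xor edx, 2 → edx=7^2=5
sub ecx, 2 → ecx=10-2=8
cmp ecx, 0  (cmp 8,0)
jg top: taken
xor edx, 1 → edx=5^1=4
add edx, 4 → edx=4+4=8
xor edx, 2 → edx=8^2=10
sub ecx, 2 → ecx=8-2=6
cmp ecx, 0  (cmp 6,0)
jg top: taken
xor edx, 1 → edx=10^1=11
add edx, 4 → edx=11+4=15
xor edx, 2 → edx=15^2=13
sub ecx, 2 → ecx=6-2=4
cmp ecx, 0  (cmp 4,0)
jg top: taken
xor edx, 1 → edx=13^1=12
add edx, 4 → edx=12+4=16
xor edx, 2 → edx=16^2=18
sub ecx, 2 → ecx=4-2=2
cmp ecx, 0  (cmp 2,0)
jg top: taken
xor edx, 1 → edx=18^1=19
add edx, 4 → edx=19+4=23
xor edx, 2 → edx=23^2=21
sub ecx, 2 → ecx=2-2=0
cmp ecx, 0  (cmp 0,0)
jg top: not taken
halt.
Total executed instructions: 33.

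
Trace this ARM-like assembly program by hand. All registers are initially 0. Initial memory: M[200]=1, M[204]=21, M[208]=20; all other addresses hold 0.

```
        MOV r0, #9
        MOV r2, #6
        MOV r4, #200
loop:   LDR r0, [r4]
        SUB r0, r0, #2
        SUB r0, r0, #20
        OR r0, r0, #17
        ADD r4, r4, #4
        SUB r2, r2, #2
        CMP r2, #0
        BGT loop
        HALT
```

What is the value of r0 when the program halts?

r0=9
r2=6
r4=200
r0=M[200]=1
r0=1-2=-1
r0=(-1)-20=-21
r0=(-21)|17=-5
r4=200+4=204
r2=6-2=4
CMP r2, #0  (cmp 4,0)
BGT loop: taken
r0=M[204]=21
r0=21-2=19
r0=19-20=-1
r0=(-1)|17=-1
r4=204+4=208
r2=4-2=2
CMP r2, #0  (cmp 2,0)
BGT loop: taken
r0=M[208]=20
r0=20-2=18
r0=18-20=-2
r0=(-2)|17=-1
r4=208+4=212
r2=2-2=0
CMP r2, #0  (cmp 0,0)
BGT loop: not taken
halt.

-1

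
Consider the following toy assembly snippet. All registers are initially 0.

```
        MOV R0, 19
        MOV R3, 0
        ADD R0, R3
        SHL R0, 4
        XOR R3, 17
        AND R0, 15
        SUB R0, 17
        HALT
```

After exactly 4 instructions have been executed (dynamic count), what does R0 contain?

R0=19
R3=0
R0=19+0=19
R0=19<<4=304
After step 4: R0 = 304.

304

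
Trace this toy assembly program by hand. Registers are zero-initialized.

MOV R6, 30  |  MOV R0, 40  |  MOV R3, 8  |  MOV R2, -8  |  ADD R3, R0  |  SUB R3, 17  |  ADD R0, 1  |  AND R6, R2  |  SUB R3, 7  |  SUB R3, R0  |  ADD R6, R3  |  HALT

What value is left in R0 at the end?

41

after MOV R6, 30: R6=30
after MOV R0, 40: R0=40
after MOV R3, 8: R3=8
after MOV R2, -8: R2=-8
after ADD R3, R0: R3=8+40=48
after SUB R3, 17: R3=48-17=31
after ADD R0, 1: R0=40+1=41
after AND R6, R2: R6=30&(-8)=24
after SUB R3, 7: R3=31-7=24
after SUB R3, R0: R3=24-41=-17
after ADD R6, R3: R6=24+(-17)=7
halt.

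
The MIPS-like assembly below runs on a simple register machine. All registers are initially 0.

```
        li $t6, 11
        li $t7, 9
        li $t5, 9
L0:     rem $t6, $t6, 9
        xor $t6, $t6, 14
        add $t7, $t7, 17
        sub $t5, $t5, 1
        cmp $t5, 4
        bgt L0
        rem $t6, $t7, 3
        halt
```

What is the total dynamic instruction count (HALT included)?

li $t6, 11 → $t6=11
li $t7, 9 → $t7=9
li $t5, 9 → $t5=9
rem $t6, $t6, 9 → $t6=11%9=2
xor $t6, $t6, 14 → $t6=2^14=12
add $t7, $t7, 17 → $t7=9+17=26
sub $t5, $t5, 1 → $t5=9-1=8
cmp $t5, 4  (cmp 8,4)
bgt L0: taken
rem $t6, $t6, 9 → $t6=12%9=3
xor $t6, $t6, 14 → $t6=3^14=13
add $t7, $t7, 17 → $t7=26+17=43
sub $t5, $t5, 1 → $t5=8-1=7
cmp $t5, 4  (cmp 7,4)
bgt L0: taken
rem $t6, $t6, 9 → $t6=13%9=4
xor $t6, $t6, 14 → $t6=4^14=10
add $t7, $t7, 17 → $t7=43+17=60
sub $t5, $t5, 1 → $t5=7-1=6
cmp $t5, 4  (cmp 6,4)
bgt L0: taken
rem $t6, $t6, 9 → $t6=10%9=1
xor $t6, $t6, 14 → $t6=1^14=15
add $t7, $t7, 17 → $t7=60+17=77
sub $t5, $t5, 1 → $t5=6-1=5
cmp $t5, 4  (cmp 5,4)
bgt L0: taken
rem $t6, $t6, 9 → $t6=15%9=6
xor $t6, $t6, 14 → $t6=6^14=8
add $t7, $t7, 17 → $t7=77+17=94
sub $t5, $t5, 1 → $t5=5-1=4
cmp $t5, 4  (cmp 4,4)
bgt L0: not taken
rem $t6, $t7, 3 → $t6=94%3=1
halt.
Total executed instructions: 35.

35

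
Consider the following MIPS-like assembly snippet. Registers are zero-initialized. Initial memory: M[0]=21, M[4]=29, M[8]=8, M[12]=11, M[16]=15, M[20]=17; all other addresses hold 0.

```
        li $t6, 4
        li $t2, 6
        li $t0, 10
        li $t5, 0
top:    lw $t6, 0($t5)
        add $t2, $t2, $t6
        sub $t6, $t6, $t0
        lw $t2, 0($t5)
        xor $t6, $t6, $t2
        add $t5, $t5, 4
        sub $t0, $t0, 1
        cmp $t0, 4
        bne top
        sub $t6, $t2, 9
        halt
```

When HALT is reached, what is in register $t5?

24

$t6=4
$t2=6
$t0=10
$t5=0
$t6=M[0]=21
$t2=6+21=27
$t6=21-10=11
$t2=M[0]=21
$t6=11^21=30
$t5=0+4=4
$t0=10-1=9
cmp $t0, 4  (cmp 9,4)
bne top: taken
$t6=M[4]=29
$t2=21+29=50
$t6=29-9=20
$t2=M[4]=29
$t6=20^29=9
$t5=4+4=8
$t0=9-1=8
cmp $t0, 4  (cmp 8,4)
bne top: taken
$t6=M[8]=8
$t2=29+8=37
$t6=8-8=0
$t2=M[8]=8
$t6=0^8=8
$t5=8+4=12
$t0=8-1=7
cmp $t0, 4  (cmp 7,4)
bne top: taken
$t6=M[12]=11
$t2=8+11=19
$t6=11-7=4
$t2=M[12]=11
$t6=4^11=15
$t5=12+4=16
$t0=7-1=6
cmp $t0, 4  (cmp 6,4)
bne top: taken
$t6=M[16]=15
$t2=11+15=26
$t6=15-6=9
$t2=M[16]=15
$t6=9^15=6
$t5=16+4=20
$t0=6-1=5
cmp $t0, 4  (cmp 5,4)
bne top: taken
$t6=M[20]=17
$t2=15+17=32
$t6=17-5=12
$t2=M[20]=17
$t6=12^17=29
$t5=20+4=24
$t0=5-1=4
cmp $t0, 4  (cmp 4,4)
bne top: not taken
$t6=17-9=8
halt.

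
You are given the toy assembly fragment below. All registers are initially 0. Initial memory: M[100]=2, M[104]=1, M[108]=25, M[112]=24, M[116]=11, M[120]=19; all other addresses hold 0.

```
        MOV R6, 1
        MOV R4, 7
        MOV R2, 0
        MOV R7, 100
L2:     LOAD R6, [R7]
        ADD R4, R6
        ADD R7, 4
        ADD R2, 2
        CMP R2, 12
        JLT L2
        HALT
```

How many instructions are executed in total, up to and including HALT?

41

after MOV R6, 1: R6=1
after MOV R4, 7: R4=7
after MOV R2, 0: R2=0
after MOV R7, 100: R7=100
after LOAD R6, [R7]: R6=M[100]=2
after ADD R4, R6: R4=7+2=9
after ADD R7, 4: R7=100+4=104
after ADD R2, 2: R2=0+2=2
CMP R2, 12  (cmp 2,12)
JLT L2: taken
after LOAD R6, [R7]: R6=M[104]=1
after ADD R4, R6: R4=9+1=10
after ADD R7, 4: R7=104+4=108
after ADD R2, 2: R2=2+2=4
CMP R2, 12  (cmp 4,12)
JLT L2: taken
after LOAD R6, [R7]: R6=M[108]=25
after ADD R4, R6: R4=10+25=35
after ADD R7, 4: R7=108+4=112
after ADD R2, 2: R2=4+2=6
CMP R2, 12  (cmp 6,12)
JLT L2: taken
after LOAD R6, [R7]: R6=M[112]=24
after ADD R4, R6: R4=35+24=59
after ADD R7, 4: R7=112+4=116
after ADD R2, 2: R2=6+2=8
CMP R2, 12  (cmp 8,12)
JLT L2: taken
after LOAD R6, [R7]: R6=M[116]=11
after ADD R4, R6: R4=59+11=70
after ADD R7, 4: R7=116+4=120
after ADD R2, 2: R2=8+2=10
CMP R2, 12  (cmp 10,12)
JLT L2: taken
after LOAD R6, [R7]: R6=M[120]=19
after ADD R4, R6: R4=70+19=89
after ADD R7, 4: R7=120+4=124
after ADD R2, 2: R2=10+2=12
CMP R2, 12  (cmp 12,12)
JLT L2: not taken
halt.
Total executed instructions: 41.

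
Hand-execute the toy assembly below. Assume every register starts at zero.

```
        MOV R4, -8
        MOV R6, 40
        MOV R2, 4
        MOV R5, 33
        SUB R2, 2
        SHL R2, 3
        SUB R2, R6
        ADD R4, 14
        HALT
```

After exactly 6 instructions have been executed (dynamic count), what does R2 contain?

after MOV R4, -8: R4=-8
after MOV R6, 40: R6=40
after MOV R2, 4: R2=4
after MOV R5, 33: R5=33
after SUB R2, 2: R2=4-2=2
after SHL R2, 3: R2=2<<3=16
After step 6: R2 = 16.

16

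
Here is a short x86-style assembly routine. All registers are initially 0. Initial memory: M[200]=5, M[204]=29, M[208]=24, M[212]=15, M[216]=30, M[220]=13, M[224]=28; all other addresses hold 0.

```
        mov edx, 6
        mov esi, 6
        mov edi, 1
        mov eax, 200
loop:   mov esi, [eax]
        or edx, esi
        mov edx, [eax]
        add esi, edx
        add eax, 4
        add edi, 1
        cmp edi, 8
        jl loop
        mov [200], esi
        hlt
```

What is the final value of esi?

after mov edx, 6: edx=6
after mov esi, 6: esi=6
after mov edi, 1: edi=1
after mov eax, 200: eax=200
after mov esi, [eax]: esi=M[200]=5
after or edx, esi: edx=6|5=7
after mov edx, [eax]: edx=M[200]=5
after add esi, edx: esi=5+5=10
after add eax, 4: eax=200+4=204
after add edi, 1: edi=1+1=2
cmp edi, 8  (cmp 2,8)
jl loop: taken
after mov esi, [eax]: esi=M[204]=29
after or edx, esi: edx=5|29=29
after mov edx, [eax]: edx=M[204]=29
after add esi, edx: esi=29+29=58
after add eax, 4: eax=204+4=208
after add edi, 1: edi=2+1=3
cmp edi, 8  (cmp 3,8)
jl loop: taken
after mov esi, [eax]: esi=M[208]=24
after or edx, esi: edx=29|24=29
after mov edx, [eax]: edx=M[208]=24
after add esi, edx: esi=24+24=48
after add eax, 4: eax=208+4=212
after add edi, 1: edi=3+1=4
cmp edi, 8  (cmp 4,8)
jl loop: taken
after mov esi, [eax]: esi=M[212]=15
after or edx, esi: edx=24|15=31
after mov edx, [eax]: edx=M[212]=15
after add esi, edx: esi=15+15=30
after add eax, 4: eax=212+4=216
after add edi, 1: edi=4+1=5
cmp edi, 8  (cmp 5,8)
jl loop: taken
after mov esi, [eax]: esi=M[216]=30
after or edx, esi: edx=15|30=31
after mov edx, [eax]: edx=M[216]=30
after add esi, edx: esi=30+30=60
after add eax, 4: eax=216+4=220
after add edi, 1: edi=5+1=6
cmp edi, 8  (cmp 6,8)
jl loop: taken
after mov esi, [eax]: esi=M[220]=13
after or edx, esi: edx=30|13=31
after mov edx, [eax]: edx=M[220]=13
after add esi, edx: esi=13+13=26
after add eax, 4: eax=220+4=224
after add edi, 1: edi=6+1=7
cmp edi, 8  (cmp 7,8)
jl loop: taken
after mov esi, [eax]: esi=M[224]=28
after or edx, esi: edx=13|28=29
after mov edx, [eax]: edx=M[224]=28
after add esi, edx: esi=28+28=56
after add eax, 4: eax=224+4=228
after add edi, 1: edi=7+1=8
cmp edi, 8  (cmp 8,8)
jl loop: not taken
mov [200], esi → M[200]=56
halt.

56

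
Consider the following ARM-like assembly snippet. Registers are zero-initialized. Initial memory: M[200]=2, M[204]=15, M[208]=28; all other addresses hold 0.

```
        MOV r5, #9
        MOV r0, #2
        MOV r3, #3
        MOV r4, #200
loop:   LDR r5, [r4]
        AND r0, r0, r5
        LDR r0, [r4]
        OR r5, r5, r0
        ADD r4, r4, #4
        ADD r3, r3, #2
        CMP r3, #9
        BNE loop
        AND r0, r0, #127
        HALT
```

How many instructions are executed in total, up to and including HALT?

30

r5=9
r0=2
r3=3
r4=200
r5=M[200]=2
r0=2&2=2
r0=M[200]=2
r5=2|2=2
r4=200+4=204
r3=3+2=5
CMP r3, #9  (cmp 5,9)
BNE loop: taken
r5=M[204]=15
r0=2&15=2
r0=M[204]=15
r5=15|15=15
r4=204+4=208
r3=5+2=7
CMP r3, #9  (cmp 7,9)
BNE loop: taken
r5=M[208]=28
r0=15&28=12
r0=M[208]=28
r5=28|28=28
r4=208+4=212
r3=7+2=9
CMP r3, #9  (cmp 9,9)
BNE loop: not taken
r0=28&127=28
halt.
Total executed instructions: 30.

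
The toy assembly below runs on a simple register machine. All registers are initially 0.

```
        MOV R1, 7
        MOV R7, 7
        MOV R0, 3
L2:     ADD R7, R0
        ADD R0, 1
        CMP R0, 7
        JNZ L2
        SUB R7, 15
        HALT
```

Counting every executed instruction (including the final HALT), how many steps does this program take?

after MOV R1, 7: R1=7
after MOV R7, 7: R7=7
after MOV R0, 3: R0=3
after ADD R7, R0: R7=7+3=10
after ADD R0, 1: R0=3+1=4
CMP R0, 7  (cmp 4,7)
JNZ L2: taken
after ADD R7, R0: R7=10+4=14
after ADD R0, 1: R0=4+1=5
CMP R0, 7  (cmp 5,7)
JNZ L2: taken
after ADD R7, R0: R7=14+5=19
after ADD R0, 1: R0=5+1=6
CMP R0, 7  (cmp 6,7)
JNZ L2: taken
after ADD R7, R0: R7=19+6=25
after ADD R0, 1: R0=6+1=7
CMP R0, 7  (cmp 7,7)
JNZ L2: not taken
after SUB R7, 15: R7=25-15=10
halt.
Total executed instructions: 21.

21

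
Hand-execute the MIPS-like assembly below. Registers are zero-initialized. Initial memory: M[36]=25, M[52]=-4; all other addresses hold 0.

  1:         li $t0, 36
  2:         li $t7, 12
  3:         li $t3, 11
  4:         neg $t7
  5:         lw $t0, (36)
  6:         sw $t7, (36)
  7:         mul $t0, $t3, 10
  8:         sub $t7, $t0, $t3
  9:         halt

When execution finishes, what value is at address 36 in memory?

-12

li $t0, 36 → $t0=36
li $t7, 12 → $t7=12
li $t3, 11 → $t3=11
neg $t7 → $t7=-(12)=-12
lw $t0, (36) → $t0=M[36]=25
sw $t7, (36) → M[36]=-12
mul $t0, $t3, 10 → $t0=11*10=110
sub $t7, $t0, $t3 → $t7=110-11=99
halt.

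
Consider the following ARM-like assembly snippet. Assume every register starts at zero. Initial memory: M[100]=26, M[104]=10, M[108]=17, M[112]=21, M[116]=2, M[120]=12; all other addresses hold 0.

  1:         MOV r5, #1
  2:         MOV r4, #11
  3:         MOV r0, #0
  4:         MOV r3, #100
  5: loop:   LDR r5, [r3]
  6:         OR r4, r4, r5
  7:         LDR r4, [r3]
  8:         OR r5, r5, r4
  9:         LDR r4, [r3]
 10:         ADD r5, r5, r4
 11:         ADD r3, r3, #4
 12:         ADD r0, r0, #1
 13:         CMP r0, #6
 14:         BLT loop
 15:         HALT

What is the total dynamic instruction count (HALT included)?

r5=1
r4=11
r0=0
r3=100
r5=M[100]=26
r4=11|26=27
r4=M[100]=26
r5=26|26=26
r4=M[100]=26
r5=26+26=52
r3=100+4=104
r0=0+1=1
CMP r0, #6  (cmp 1,6)
BLT loop: taken
r5=M[104]=10
r4=26|10=26
r4=M[104]=10
r5=10|10=10
r4=M[104]=10
r5=10+10=20
r3=104+4=108
r0=1+1=2
CMP r0, #6  (cmp 2,6)
BLT loop: taken
r5=M[108]=17
r4=10|17=27
r4=M[108]=17
r5=17|17=17
r4=M[108]=17
r5=17+17=34
r3=108+4=112
r0=2+1=3
CMP r0, #6  (cmp 3,6)
BLT loop: taken
r5=M[112]=21
r4=17|21=21
r4=M[112]=21
r5=21|21=21
r4=M[112]=21
r5=21+21=42
r3=112+4=116
r0=3+1=4
CMP r0, #6  (cmp 4,6)
BLT loop: taken
r5=M[116]=2
r4=21|2=23
r4=M[116]=2
r5=2|2=2
r4=M[116]=2
r5=2+2=4
r3=116+4=120
r0=4+1=5
CMP r0, #6  (cmp 5,6)
BLT loop: taken
r5=M[120]=12
r4=2|12=14
r4=M[120]=12
r5=12|12=12
r4=M[120]=12
r5=12+12=24
r3=120+4=124
r0=5+1=6
CMP r0, #6  (cmp 6,6)
BLT loop: not taken
halt.
Total executed instructions: 65.

65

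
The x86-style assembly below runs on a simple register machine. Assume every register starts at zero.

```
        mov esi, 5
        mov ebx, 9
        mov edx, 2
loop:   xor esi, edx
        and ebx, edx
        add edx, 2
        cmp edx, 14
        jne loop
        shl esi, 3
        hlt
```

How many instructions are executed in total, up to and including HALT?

after mov esi, 5: esi=5
after mov ebx, 9: ebx=9
after mov edx, 2: edx=2
after xor esi, edx: esi=5^2=7
after and ebx, edx: ebx=9&2=0
after add edx, 2: edx=2+2=4
cmp edx, 14  (cmp 4,14)
jne loop: taken
after xor esi, edx: esi=7^4=3
after and ebx, edx: ebx=0&4=0
after add edx, 2: edx=4+2=6
cmp edx, 14  (cmp 6,14)
jne loop: taken
after xor esi, edx: esi=3^6=5
after and ebx, edx: ebx=0&6=0
after add edx, 2: edx=6+2=8
cmp edx, 14  (cmp 8,14)
jne loop: taken
after xor esi, edx: esi=5^8=13
after and ebx, edx: ebx=0&8=0
after add edx, 2: edx=8+2=10
cmp edx, 14  (cmp 10,14)
jne loop: taken
after xor esi, edx: esi=13^10=7
after and ebx, edx: ebx=0&10=0
after add edx, 2: edx=10+2=12
cmp edx, 14  (cmp 12,14)
jne loop: taken
after xor esi, edx: esi=7^12=11
after and ebx, edx: ebx=0&12=0
after add edx, 2: edx=12+2=14
cmp edx, 14  (cmp 14,14)
jne loop: not taken
after shl esi, 3: esi=11<<3=88
halt.
Total executed instructions: 35.

35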